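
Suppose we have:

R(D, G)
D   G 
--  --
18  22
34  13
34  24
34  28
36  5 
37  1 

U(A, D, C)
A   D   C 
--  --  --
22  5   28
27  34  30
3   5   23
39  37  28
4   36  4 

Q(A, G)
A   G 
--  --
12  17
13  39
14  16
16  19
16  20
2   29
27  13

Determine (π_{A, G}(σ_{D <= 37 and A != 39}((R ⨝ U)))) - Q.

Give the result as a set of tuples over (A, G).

{(27, 24), (27, 28), (4, 5)}

Natural join on D: {(34, 13, 27, 30), (34, 24, 27, 30), (34, 28, 27, 30), (36, 5, 4, 4), (37, 1, 39, 28)}
Selection D <= 37 and A != 39: {(34, 13, 27, 30), (34, 24, 27, 30), (34, 28, 27, 30), (36, 5, 4, 4)}
π[A, G]: project onto (A, G) → {(27, 13), (27, 24), (27, 28), (4, 5)}
Set difference of the two operands is {(27, 24), (27, 28), (4, 5)}.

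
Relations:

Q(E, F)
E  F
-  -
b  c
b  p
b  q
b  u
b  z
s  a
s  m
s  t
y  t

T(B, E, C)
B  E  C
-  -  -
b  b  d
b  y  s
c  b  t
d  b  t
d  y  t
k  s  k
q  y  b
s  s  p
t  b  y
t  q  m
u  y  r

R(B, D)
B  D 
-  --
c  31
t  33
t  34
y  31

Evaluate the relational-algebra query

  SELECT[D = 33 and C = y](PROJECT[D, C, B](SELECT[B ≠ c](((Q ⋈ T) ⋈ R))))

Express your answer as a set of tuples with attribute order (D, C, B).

{(33, y, t)}

Q ⋈ T (natural join on E): {(b, c, b, d), (b, c, c, t), (b, c, d, t), (b, c, t, y), (b, p, b, d), (b, p, c, t), (b, p, d, t), (b, p, t, y), (b, q, b, d), (b, q, c, t), (b, q, d, t), (b, q, t, y), (b, u, b, d), (b, u, c, t), (b, u, d, t), (b, u, t, y), (b, z, b, d), (b, z, c, t), (b, z, d, t), (b, z, t, y), (s, a, k, k), (s, a, s, p), (s, m, k, k), (s, m, s, p), (s, t, k, k), (s, t, s, p), (y, t, b, s), (y, t, d, t), (y, t, q, b), (y, t, u, r)}
(Q ⋈ T) ⋈ R (natural join on B): {(b, c, c, t, 31), (b, c, t, y, 33), (b, c, t, y, 34), (b, p, c, t, 31), (b, p, t, y, 33), (b, p, t, y, 34), (b, q, c, t, 31), (b, q, t, y, 33), (b, q, t, y, 34), (b, u, c, t, 31), (b, u, t, y, 33), (b, u, t, y, 34), (b, z, c, t, 31), (b, z, t, y, 33), (b, z, t, y, 34)}
Apply σ_{B ≠ c}; surviving tuples: {(b, c, t, y, 33), (b, c, t, y, 34), (b, p, t, y, 33), (b, p, t, y, 34), (b, q, t, y, 33), (b, q, t, y, 34), (b, u, t, y, 33), (b, u, t, y, 34), (b, z, t, y, 33), (b, z, t, y, 34)}
π_{D, C, B} gives {(33, y, t), (34, y, t)} (8 duplicate(s) eliminated).
Apply σ_{D = 33 and C = y}; surviving tuples: {(33, y, t)}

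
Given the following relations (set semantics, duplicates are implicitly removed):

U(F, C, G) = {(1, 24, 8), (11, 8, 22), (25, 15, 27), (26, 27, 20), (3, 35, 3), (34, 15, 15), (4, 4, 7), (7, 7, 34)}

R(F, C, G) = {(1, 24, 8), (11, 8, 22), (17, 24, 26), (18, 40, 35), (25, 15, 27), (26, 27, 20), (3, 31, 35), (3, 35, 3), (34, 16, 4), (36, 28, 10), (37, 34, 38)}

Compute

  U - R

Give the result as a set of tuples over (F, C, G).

{(34, 15, 15), (4, 4, 7), (7, 7, 34)}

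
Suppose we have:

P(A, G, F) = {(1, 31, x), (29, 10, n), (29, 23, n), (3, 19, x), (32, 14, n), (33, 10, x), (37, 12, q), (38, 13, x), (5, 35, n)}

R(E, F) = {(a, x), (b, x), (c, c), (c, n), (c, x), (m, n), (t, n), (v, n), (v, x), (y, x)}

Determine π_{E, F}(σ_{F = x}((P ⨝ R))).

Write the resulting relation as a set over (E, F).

Natural join on F: {(1, 31, x, a), (1, 31, x, b), (1, 31, x, c), (1, 31, x, v), (1, 31, x, y), (29, 10, n, c), (29, 10, n, m), (29, 10, n, t), (29, 10, n, v), (29, 23, n, c), (29, 23, n, m), (29, 23, n, t), (29, 23, n, v), (3, 19, x, a), (3, 19, x, b), (3, 19, x, c), (3, 19, x, v), (3, 19, x, y), (32, 14, n, c), (32, 14, n, m), (32, 14, n, t), (32, 14, n, v), (33, 10, x, a), (33, 10, x, b), (33, 10, x, c), (33, 10, x, v), (33, 10, x, y), (38, 13, x, a), (38, 13, x, b), (38, 13, x, c), (38, 13, x, v), (38, 13, x, y), (5, 35, n, c), (5, 35, n, m), (5, 35, n, t), (5, 35, n, v)}
Apply σ_{F = x}; surviving tuples: {(1, 31, x, a), (1, 31, x, b), (1, 31, x, c), (1, 31, x, v), (1, 31, x, y), (3, 19, x, a), (3, 19, x, b), (3, 19, x, c), (3, 19, x, v), (3, 19, x, y), (33, 10, x, a), (33, 10, x, b), (33, 10, x, c), (33, 10, x, v), (33, 10, x, y), (38, 13, x, a), (38, 13, x, b), (38, 13, x, c), (38, 13, x, v), (38, 13, x, y)}
π[E, F]: project onto (E, F) (15 duplicate(s) eliminated) → {(a, x), (b, x), (c, x), (v, x), (y, x)}

{(a, x), (b, x), (c, x), (v, x), (y, x)}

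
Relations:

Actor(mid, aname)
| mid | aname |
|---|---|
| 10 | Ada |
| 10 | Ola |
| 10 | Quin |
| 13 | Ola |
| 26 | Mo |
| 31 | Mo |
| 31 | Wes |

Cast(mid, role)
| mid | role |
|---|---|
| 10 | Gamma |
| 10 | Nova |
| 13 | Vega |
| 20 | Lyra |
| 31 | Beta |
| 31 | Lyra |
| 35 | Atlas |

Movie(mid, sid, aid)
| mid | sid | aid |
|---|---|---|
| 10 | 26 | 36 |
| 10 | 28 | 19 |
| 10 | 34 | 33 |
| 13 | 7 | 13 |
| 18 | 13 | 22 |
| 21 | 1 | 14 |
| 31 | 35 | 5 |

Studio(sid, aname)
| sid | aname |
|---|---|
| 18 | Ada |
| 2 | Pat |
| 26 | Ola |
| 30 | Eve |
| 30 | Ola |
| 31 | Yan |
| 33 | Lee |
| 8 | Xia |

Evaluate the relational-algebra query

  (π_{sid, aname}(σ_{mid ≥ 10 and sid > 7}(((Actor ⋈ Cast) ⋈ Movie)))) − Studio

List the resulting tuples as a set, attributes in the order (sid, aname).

{(26, Ada), (26, Quin), (28, Ada), (28, Ola), (28, Quin), (34, Ada), (34, Ola), (34, Quin), (35, Mo), (35, Wes)}

Actor ⋈ Cast (natural join on mid): {(10, Ada, Gamma), (10, Ada, Nova), (10, Ola, Gamma), (10, Ola, Nova), (10, Quin, Gamma), (10, Quin, Nova), (13, Ola, Vega), (31, Mo, Beta), (31, Mo, Lyra), (31, Wes, Beta), (31, Wes, Lyra)}
(Actor ⋈ Cast) ⋈ Movie (natural join on mid): {(10, Ada, Gamma, 26, 36), (10, Ada, Gamma, 28, 19), (10, Ada, Gamma, 34, 33), (10, Ada, Nova, 26, 36), (10, Ada, Nova, 28, 19), (10, Ada, Nova, 34, 33), (10, Ola, Gamma, 26, 36), (10, Ola, Gamma, 28, 19), (10, Ola, Gamma, 34, 33), (10, Ola, Nova, 26, 36), (10, Ola, Nova, 28, 19), (10, Ola, Nova, 34, 33), (10, Quin, Gamma, 26, 36), (10, Quin, Gamma, 28, 19), (10, Quin, Gamma, 34, 33), (10, Quin, Nova, 26, 36), (10, Quin, Nova, 28, 19), (10, Quin, Nova, 34, 33), (13, Ola, Vega, 7, 13), (31, Mo, Beta, 35, 5), (31, Mo, Lyra, 35, 5), (31, Wes, Beta, 35, 5), (31, Wes, Lyra, 35, 5)}
σ[mid ≥ 10 and sid > 7]: keep tuples satisfying mid ≥ 10 and sid > 7 → {(10, Ada, Gamma, 26, 36), (10, Ada, Gamma, 28, 19), (10, Ada, Gamma, 34, 33), (10, Ada, Nova, 26, 36), (10, Ada, Nova, 28, 19), (10, Ada, Nova, 34, 33), (10, Ola, Gamma, 26, 36), (10, Ola, Gamma, 28, 19), (10, Ola, Gamma, 34, 33), (10, Ola, Nova, 26, 36), (10, Ola, Nova, 28, 19), (10, Ola, Nova, 34, 33), (10, Quin, Gamma, 26, 36), (10, Quin, Gamma, 28, 19), (10, Quin, Gamma, 34, 33), (10, Quin, Nova, 26, 36), (10, Quin, Nova, 28, 19), (10, Quin, Nova, 34, 33), (31, Mo, Beta, 35, 5), (31, Mo, Lyra, 35, 5), (31, Wes, Beta, 35, 5), (31, Wes, Lyra, 35, 5)}
π_{sid, aname} gives {(26, Ada), (26, Ola), (26, Quin), (28, Ada), (28, Ola), (28, Quin), (34, Ada), (34, Ola), (34, Quin), (35, Mo), (35, Wes)} (11 duplicate(s) eliminated).
Set difference of the two operands is {(26, Ada), (26, Quin), (28, Ada), (28, Ola), (28, Quin), (34, Ada), (34, Ola), (34, Quin), (35, Mo), (35, Wes)}.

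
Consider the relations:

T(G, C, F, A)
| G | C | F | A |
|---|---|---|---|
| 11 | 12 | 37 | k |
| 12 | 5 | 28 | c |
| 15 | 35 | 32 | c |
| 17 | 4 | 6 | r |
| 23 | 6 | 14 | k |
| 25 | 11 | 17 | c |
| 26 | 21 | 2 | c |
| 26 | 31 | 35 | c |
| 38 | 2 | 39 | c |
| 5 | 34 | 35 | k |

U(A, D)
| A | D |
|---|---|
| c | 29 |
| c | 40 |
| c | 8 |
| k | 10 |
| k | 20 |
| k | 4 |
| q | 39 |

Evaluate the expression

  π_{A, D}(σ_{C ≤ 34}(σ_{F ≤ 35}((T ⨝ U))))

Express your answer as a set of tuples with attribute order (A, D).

{(c, 29), (c, 40), (c, 8), (k, 10), (k, 20), (k, 4)}

Natural join on A: {(11, 12, 37, k, 10), (11, 12, 37, k, 20), (11, 12, 37, k, 4), (12, 5, 28, c, 29), (12, 5, 28, c, 40), (12, 5, 28, c, 8), (15, 35, 32, c, 29), (15, 35, 32, c, 40), (15, 35, 32, c, 8), (23, 6, 14, k, 10), (23, 6, 14, k, 20), (23, 6, 14, k, 4), (25, 11, 17, c, 29), (25, 11, 17, c, 40), (25, 11, 17, c, 8), (26, 21, 2, c, 29), (26, 21, 2, c, 40), (26, 21, 2, c, 8), (26, 31, 35, c, 29), (26, 31, 35, c, 40), (26, 31, 35, c, 8), (38, 2, 39, c, 29), (38, 2, 39, c, 40), (38, 2, 39, c, 8), (5, 34, 35, k, 10), (5, 34, 35, k, 20), (5, 34, 35, k, 4)}
Filtering on F ≤ 35 leaves {(12, 5, 28, c, 29), (12, 5, 28, c, 40), (12, 5, 28, c, 8), (15, 35, 32, c, 29), (15, 35, 32, c, 40), (15, 35, 32, c, 8), (23, 6, 14, k, 10), (23, 6, 14, k, 20), (23, 6, 14, k, 4), (25, 11, 17, c, 29), (25, 11, 17, c, 40), (25, 11, 17, c, 8), (26, 21, 2, c, 29), (26, 21, 2, c, 40), (26, 21, 2, c, 8), (26, 31, 35, c, 29), (26, 31, 35, c, 40), (26, 31, 35, c, 8), (5, 34, 35, k, 10), (5, 34, 35, k, 20), (5, 34, 35, k, 4)}.
Filtering on C ≤ 34 leaves {(12, 5, 28, c, 29), (12, 5, 28, c, 40), (12, 5, 28, c, 8), (23, 6, 14, k, 10), (23, 6, 14, k, 20), (23, 6, 14, k, 4), (25, 11, 17, c, 29), (25, 11, 17, c, 40), (25, 11, 17, c, 8), (26, 21, 2, c, 29), (26, 21, 2, c, 40), (26, 21, 2, c, 8), (26, 31, 35, c, 29), (26, 31, 35, c, 40), (26, 31, 35, c, 8), (5, 34, 35, k, 10), (5, 34, 35, k, 20), (5, 34, 35, k, 4)}.
π[A, D]: project onto (A, D) (12 duplicate(s) eliminated) → {(c, 29), (c, 40), (c, 8), (k, 10), (k, 20), (k, 4)}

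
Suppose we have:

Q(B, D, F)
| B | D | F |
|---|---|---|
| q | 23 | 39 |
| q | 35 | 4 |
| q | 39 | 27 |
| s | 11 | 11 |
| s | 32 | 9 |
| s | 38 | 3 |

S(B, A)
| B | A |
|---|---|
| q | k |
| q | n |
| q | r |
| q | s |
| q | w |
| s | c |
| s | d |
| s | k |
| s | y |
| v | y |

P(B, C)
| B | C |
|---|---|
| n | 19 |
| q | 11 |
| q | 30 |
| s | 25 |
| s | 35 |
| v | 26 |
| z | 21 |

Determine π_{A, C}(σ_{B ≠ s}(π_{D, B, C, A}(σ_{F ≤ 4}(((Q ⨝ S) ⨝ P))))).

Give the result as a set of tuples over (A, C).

Natural join on B: {(q, 23, 39, k), (q, 23, 39, n), (q, 23, 39, r), (q, 23, 39, s), (q, 23, 39, w), (q, 35, 4, k), (q, 35, 4, n), (q, 35, 4, r), (q, 35, 4, s), (q, 35, 4, w), (q, 39, 27, k), (q, 39, 27, n), (q, 39, 27, r), (q, 39, 27, s), (q, 39, 27, w), (s, 11, 11, c), (s, 11, 11, d), (s, 11, 11, k), (s, 11, 11, y), (s, 32, 9, c), (s, 32, 9, d), (s, 32, 9, k), (s, 32, 9, y), (s, 38, 3, c), (s, 38, 3, d), (s, 38, 3, k), (s, 38, 3, y)}
Natural join on B: {(q, 23, 39, k, 11), (q, 23, 39, k, 30), (q, 23, 39, n, 11), (q, 23, 39, n, 30), (q, 23, 39, r, 11), (q, 23, 39, r, 30), (q, 23, 39, s, 11), (q, 23, 39, s, 30), (q, 23, 39, w, 11), (q, 23, 39, w, 30), (q, 35, 4, k, 11), (q, 35, 4, k, 30), (q, 35, 4, n, 11), (q, 35, 4, n, 30), (q, 35, 4, r, 11), (q, 35, 4, r, 30), (q, 35, 4, s, 11), (q, 35, 4, s, 30), (q, 35, 4, w, 11), (q, 35, 4, w, 30), (q, 39, 27, k, 11), (q, 39, 27, k, 30), (q, 39, 27, n, 11), (q, 39, 27, n, 30), (q, 39, 27, r, 11), (q, 39, 27, r, 30), (q, 39, 27, s, 11), (q, 39, 27, s, 30), (q, 39, 27, w, 11), (q, 39, 27, w, 30), (s, 11, 11, c, 25), (s, 11, 11, c, 35), (s, 11, 11, d, 25), (s, 11, 11, d, 35), (s, 11, 11, k, 25), (s, 11, 11, k, 35), (s, 11, 11, y, 25), (s, 11, 11, y, 35), (s, 32, 9, c, 25), (s, 32, 9, c, 35), (s, 32, 9, d, 25), (s, 32, 9, d, 35), (s, 32, 9, k, 25), (s, 32, 9, k, 35), (s, 32, 9, y, 25), (s, 32, 9, y, 35), (s, 38, 3, c, 25), (s, 38, 3, c, 35), (s, 38, 3, d, 25), (s, 38, 3, d, 35), (s, 38, 3, k, 25), (s, 38, 3, k, 35), (s, 38, 3, y, 25), (s, 38, 3, y, 35)}
σ[F ≤ 4]: keep tuples satisfying F ≤ 4 → {(q, 35, 4, k, 11), (q, 35, 4, k, 30), (q, 35, 4, n, 11), (q, 35, 4, n, 30), (q, 35, 4, r, 11), (q, 35, 4, r, 30), (q, 35, 4, s, 11), (q, 35, 4, s, 30), (q, 35, 4, w, 11), (q, 35, 4, w, 30), (s, 38, 3, c, 25), (s, 38, 3, c, 35), (s, 38, 3, d, 25), (s, 38, 3, d, 35), (s, 38, 3, k, 25), (s, 38, 3, k, 35), (s, 38, 3, y, 25), (s, 38, 3, y, 35)}
Keep only column(s) D, B, C, A: {(35, q, 11, k), (35, q, 11, n), (35, q, 11, r), (35, q, 11, s), (35, q, 11, w), (35, q, 30, k), (35, q, 30, n), (35, q, 30, r), (35, q, 30, s), (35, q, 30, w), (38, s, 25, c), (38, s, 25, d), (38, s, 25, k), (38, s, 25, y), (38, s, 35, c), (38, s, 35, d), (38, s, 35, k), (38, s, 35, y)}
σ[B ≠ s]: keep tuples satisfying B ≠ s → {(35, q, 11, k), (35, q, 11, n), (35, q, 11, r), (35, q, 11, s), (35, q, 11, w), (35, q, 30, k), (35, q, 30, n), (35, q, 30, r), (35, q, 30, s), (35, q, 30, w)}
Keep only column(s) A, C: {(k, 11), (k, 30), (n, 11), (n, 30), (r, 11), (r, 30), (s, 11), (s, 30), (w, 11), (w, 30)}

{(k, 11), (k, 30), (n, 11), (n, 30), (r, 11), (r, 30), (s, 11), (s, 30), (w, 11), (w, 30)}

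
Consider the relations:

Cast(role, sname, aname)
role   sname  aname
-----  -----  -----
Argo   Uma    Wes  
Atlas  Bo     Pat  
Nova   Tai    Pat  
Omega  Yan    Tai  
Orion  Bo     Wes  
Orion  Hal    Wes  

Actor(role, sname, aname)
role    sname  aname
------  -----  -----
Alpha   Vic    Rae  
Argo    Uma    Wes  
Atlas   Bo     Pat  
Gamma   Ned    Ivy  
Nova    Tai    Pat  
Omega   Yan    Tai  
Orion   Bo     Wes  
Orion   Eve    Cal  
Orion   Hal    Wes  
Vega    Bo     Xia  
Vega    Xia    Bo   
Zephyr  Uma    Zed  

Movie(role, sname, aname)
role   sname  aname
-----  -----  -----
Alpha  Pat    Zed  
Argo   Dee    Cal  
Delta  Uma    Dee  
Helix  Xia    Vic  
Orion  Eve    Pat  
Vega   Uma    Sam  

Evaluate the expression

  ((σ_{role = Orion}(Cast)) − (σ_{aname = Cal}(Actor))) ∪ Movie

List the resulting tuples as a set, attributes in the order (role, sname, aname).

σ[role = Orion]: keep tuples satisfying role = Orion → {(Orion, Bo, Wes), (Orion, Hal, Wes)}
σ[aname = Cal]: keep tuples satisfying aname = Cal → {(Orion, Eve, Cal)}
Taking the difference: {(Orion, Bo, Wes), (Orion, Hal, Wes)}
Taking the union: {(Alpha, Pat, Zed), (Argo, Dee, Cal), (Delta, Uma, Dee), (Helix, Xia, Vic), (Orion, Bo, Wes), (Orion, Eve, Pat), (Orion, Hal, Wes), (Vega, Uma, Sam)}

{(Alpha, Pat, Zed), (Argo, Dee, Cal), (Delta, Uma, Dee), (Helix, Xia, Vic), (Orion, Bo, Wes), (Orion, Eve, Pat), (Orion, Hal, Wes), (Vega, Uma, Sam)}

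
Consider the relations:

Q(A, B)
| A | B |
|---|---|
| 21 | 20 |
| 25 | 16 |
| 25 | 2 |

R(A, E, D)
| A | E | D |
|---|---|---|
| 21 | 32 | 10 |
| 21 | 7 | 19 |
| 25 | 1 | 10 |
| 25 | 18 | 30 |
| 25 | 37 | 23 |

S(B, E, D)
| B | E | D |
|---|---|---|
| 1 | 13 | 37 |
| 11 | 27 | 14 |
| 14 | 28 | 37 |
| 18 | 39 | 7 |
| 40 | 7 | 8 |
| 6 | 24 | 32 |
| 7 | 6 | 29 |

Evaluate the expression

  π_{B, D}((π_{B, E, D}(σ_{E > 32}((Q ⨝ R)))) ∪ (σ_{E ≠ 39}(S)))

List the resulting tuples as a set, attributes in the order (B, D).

{(1, 37), (11, 14), (14, 37), (16, 23), (2, 23), (40, 8), (6, 32), (7, 29)}

Natural join on A: {(21, 20, 32, 10), (21, 20, 7, 19), (25, 16, 1, 10), (25, 16, 18, 30), (25, 16, 37, 23), (25, 2, 1, 10), (25, 2, 18, 30), (25, 2, 37, 23)}
Apply σ_{E > 32}; surviving tuples: {(25, 16, 37, 23), (25, 2, 37, 23)}
π_{B, E, D} gives {(16, 37, 23), (2, 37, 23)}.
Apply σ_{E ≠ 39}; surviving tuples: {(1, 13, 37), (11, 27, 14), (14, 28, 37), (40, 7, 8), (6, 24, 32), (7, 6, 29)}
Taking the union: {(1, 13, 37), (11, 27, 14), (14, 28, 37), (16, 37, 23), (2, 37, 23), (40, 7, 8), (6, 24, 32), (7, 6, 29)}
π_{B, D} gives {(1, 37), (11, 14), (14, 37), (16, 23), (2, 23), (40, 8), (6, 32), (7, 29)}.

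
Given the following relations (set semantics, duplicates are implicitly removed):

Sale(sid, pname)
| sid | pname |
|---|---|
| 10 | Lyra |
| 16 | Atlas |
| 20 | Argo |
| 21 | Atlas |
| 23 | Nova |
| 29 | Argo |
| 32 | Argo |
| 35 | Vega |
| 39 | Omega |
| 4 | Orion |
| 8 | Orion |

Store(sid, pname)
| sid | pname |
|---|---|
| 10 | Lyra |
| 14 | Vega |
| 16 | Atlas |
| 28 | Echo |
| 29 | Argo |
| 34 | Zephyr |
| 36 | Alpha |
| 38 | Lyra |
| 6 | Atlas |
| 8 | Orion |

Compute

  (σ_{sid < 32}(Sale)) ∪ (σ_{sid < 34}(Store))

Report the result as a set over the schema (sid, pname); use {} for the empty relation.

{(10, Lyra), (14, Vega), (16, Atlas), (20, Argo), (21, Atlas), (23, Nova), (28, Echo), (29, Argo), (4, Orion), (6, Atlas), (8, Orion)}

Selection sid < 32: {(10, Lyra), (16, Atlas), (20, Argo), (21, Atlas), (23, Nova), (29, Argo), (4, Orion), (8, Orion)}
Selection sid < 34: {(10, Lyra), (14, Vega), (16, Atlas), (28, Echo), (29, Argo), (6, Atlas), (8, Orion)}
Union: {(10, Lyra), (16, Atlas), (20, Argo), (21, Atlas), (23, Nova), (29, Argo), (4, Orion), (8, Orion)} with {(10, Lyra), (14, Vega), (16, Atlas), (28, Echo), (29, Argo), (6, Atlas), (8, Orion)} → {(10, Lyra), (14, Vega), (16, Atlas), (20, Argo), (21, Atlas), (23, Nova), (28, Echo), (29, Argo), (4, Orion), (6, Atlas), (8, Orion)}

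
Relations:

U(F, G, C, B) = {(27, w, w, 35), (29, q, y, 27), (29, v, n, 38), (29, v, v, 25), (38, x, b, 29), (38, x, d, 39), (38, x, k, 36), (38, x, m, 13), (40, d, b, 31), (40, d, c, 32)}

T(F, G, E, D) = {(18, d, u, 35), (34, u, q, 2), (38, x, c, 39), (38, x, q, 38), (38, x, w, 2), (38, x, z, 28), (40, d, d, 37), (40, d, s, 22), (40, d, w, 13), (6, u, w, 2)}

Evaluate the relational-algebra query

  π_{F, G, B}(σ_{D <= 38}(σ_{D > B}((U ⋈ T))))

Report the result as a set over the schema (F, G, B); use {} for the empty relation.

Joining U and T on F, G yields {(38, x, b, 29, c, 39), (38, x, b, 29, q, 38), (38, x, b, 29, w, 2), (38, x, b, 29, z, 28), (38, x, d, 39, c, 39), (38, x, d, 39, q, 38), (38, x, d, 39, w, 2), (38, x, d, 39, z, 28), (38, x, k, 36, c, 39), (38, x, k, 36, q, 38), (38, x, k, 36, w, 2), (38, x, k, 36, z, 28), (38, x, m, 13, c, 39), (38, x, m, 13, q, 38), (38, x, m, 13, w, 2), (38, x, m, 13, z, 28), (40, d, b, 31, d, 37), (40, d, b, 31, s, 22), (40, d, b, 31, w, 13), (40, d, c, 32, d, 37), (40, d, c, 32, s, 22), (40, d, c, 32, w, 13)}.
Apply σ_{D > B}; surviving tuples: {(38, x, b, 29, c, 39), (38, x, b, 29, q, 38), (38, x, k, 36, c, 39), (38, x, k, 36, q, 38), (38, x, m, 13, c, 39), (38, x, m, 13, q, 38), (38, x, m, 13, z, 28), (40, d, b, 31, d, 37), (40, d, c, 32, d, 37)}
Apply σ_{D <= 38}; surviving tuples: {(38, x, b, 29, q, 38), (38, x, k, 36, q, 38), (38, x, m, 13, q, 38), (38, x, m, 13, z, 28), (40, d, b, 31, d, 37), (40, d, c, 32, d, 37)}
π[F, G, B]: project onto (F, G, B) (1 duplicate(s) eliminated) → {(38, x, 13), (38, x, 29), (38, x, 36), (40, d, 31), (40, d, 32)}

{(38, x, 13), (38, x, 29), (38, x, 36), (40, d, 31), (40, d, 32)}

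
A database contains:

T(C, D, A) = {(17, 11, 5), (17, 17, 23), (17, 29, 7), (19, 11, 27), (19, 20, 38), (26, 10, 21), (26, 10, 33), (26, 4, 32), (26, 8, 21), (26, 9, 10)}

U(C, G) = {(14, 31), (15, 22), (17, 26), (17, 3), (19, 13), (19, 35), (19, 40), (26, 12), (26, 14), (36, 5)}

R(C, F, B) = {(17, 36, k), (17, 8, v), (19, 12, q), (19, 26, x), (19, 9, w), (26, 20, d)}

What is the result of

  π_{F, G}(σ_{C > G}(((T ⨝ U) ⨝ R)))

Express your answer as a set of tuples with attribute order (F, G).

{(12, 13), (20, 12), (20, 14), (26, 13), (36, 3), (8, 3), (9, 13)}

Joining T and U on C yields {(17, 11, 5, 26), (17, 11, 5, 3), (17, 17, 23, 26), (17, 17, 23, 3), (17, 29, 7, 26), (17, 29, 7, 3), (19, 11, 27, 13), (19, 11, 27, 35), (19, 11, 27, 40), (19, 20, 38, 13), (19, 20, 38, 35), (19, 20, 38, 40), (26, 10, 21, 12), (26, 10, 21, 14), (26, 10, 33, 12), (26, 10, 33, 14), (26, 4, 32, 12), (26, 4, 32, 14), (26, 8, 21, 12), (26, 8, 21, 14), (26, 9, 10, 12), (26, 9, 10, 14)}.
Joining (T ⨝ U) and R on C yields {(17, 11, 5, 26, 36, k), (17, 11, 5, 26, 8, v), (17, 11, 5, 3, 36, k), (17, 11, 5, 3, 8, v), (17, 17, 23, 26, 36, k), (17, 17, 23, 26, 8, v), (17, 17, 23, 3, 36, k), (17, 17, 23, 3, 8, v), (17, 29, 7, 26, 36, k), (17, 29, 7, 26, 8, v), (17, 29, 7, 3, 36, k), (17, 29, 7, 3, 8, v), (19, 11, 27, 13, 12, q), (19, 11, 27, 13, 26, x), (19, 11, 27, 13, 9, w), (19, 11, 27, 35, 12, q), (19, 11, 27, 35, 26, x), (19, 11, 27, 35, 9, w), (19, 11, 27, 40, 12, q), (19, 11, 27, 40, 26, x), (19, 11, 27, 40, 9, w), (19, 20, 38, 13, 12, q), (19, 20, 38, 13, 26, x), (19, 20, 38, 13, 9, w), (19, 20, 38, 35, 12, q), (19, 20, 38, 35, 26, x), (19, 20, 38, 35, 9, w), (19, 20, 38, 40, 12, q), (19, 20, 38, 40, 26, x), (19, 20, 38, 40, 9, w), (26, 10, 21, 12, 20, d), (26, 10, 21, 14, 20, d), (26, 10, 33, 12, 20, d), (26, 10, 33, 14, 20, d), (26, 4, 32, 12, 20, d), (26, 4, 32, 14, 20, d), (26, 8, 21, 12, 20, d), (26, 8, 21, 14, 20, d), (26, 9, 10, 12, 20, d), (26, 9, 10, 14, 20, d)}.
Apply σ_{C > G}; surviving tuples: {(17, 11, 5, 3, 36, k), (17, 11, 5, 3, 8, v), (17, 17, 23, 3, 36, k), (17, 17, 23, 3, 8, v), (17, 29, 7, 3, 36, k), (17, 29, 7, 3, 8, v), (19, 11, 27, 13, 12, q), (19, 11, 27, 13, 26, x), (19, 11, 27, 13, 9, w), (19, 20, 38, 13, 12, q), (19, 20, 38, 13, 26, x), (19, 20, 38, 13, 9, w), (26, 10, 21, 12, 20, d), (26, 10, 21, 14, 20, d), (26, 10, 33, 12, 20, d), (26, 10, 33, 14, 20, d), (26, 4, 32, 12, 20, d), (26, 4, 32, 14, 20, d), (26, 8, 21, 12, 20, d), (26, 8, 21, 14, 20, d), (26, 9, 10, 12, 20, d), (26, 9, 10, 14, 20, d)}
π[F, G]: project onto (F, G) (15 duplicate(s) eliminated) → {(12, 13), (20, 12), (20, 14), (26, 13), (36, 3), (8, 3), (9, 13)}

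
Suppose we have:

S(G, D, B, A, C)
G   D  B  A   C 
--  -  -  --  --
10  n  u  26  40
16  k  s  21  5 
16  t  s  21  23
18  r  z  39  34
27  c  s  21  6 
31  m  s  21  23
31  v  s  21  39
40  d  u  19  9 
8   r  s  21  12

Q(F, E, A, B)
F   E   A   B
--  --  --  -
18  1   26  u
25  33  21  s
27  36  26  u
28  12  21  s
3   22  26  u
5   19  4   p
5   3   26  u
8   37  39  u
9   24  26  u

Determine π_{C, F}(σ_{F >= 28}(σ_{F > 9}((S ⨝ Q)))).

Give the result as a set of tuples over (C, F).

Joining S and Q on B, A yields {(10, n, u, 26, 40, 18, 1), (10, n, u, 26, 40, 27, 36), (10, n, u, 26, 40, 3, 22), (10, n, u, 26, 40, 5, 3), (10, n, u, 26, 40, 9, 24), (16, k, s, 21, 5, 25, 33), (16, k, s, 21, 5, 28, 12), (16, t, s, 21, 23, 25, 33), (16, t, s, 21, 23, 28, 12), (27, c, s, 21, 6, 25, 33), (27, c, s, 21, 6, 28, 12), (31, m, s, 21, 23, 25, 33), (31, m, s, 21, 23, 28, 12), (31, v, s, 21, 39, 25, 33), (31, v, s, 21, 39, 28, 12), (8, r, s, 21, 12, 25, 33), (8, r, s, 21, 12, 28, 12)}.
Apply σ_{F > 9}; surviving tuples: {(10, n, u, 26, 40, 18, 1), (10, n, u, 26, 40, 27, 36), (16, k, s, 21, 5, 25, 33), (16, k, s, 21, 5, 28, 12), (16, t, s, 21, 23, 25, 33), (16, t, s, 21, 23, 28, 12), (27, c, s, 21, 6, 25, 33), (27, c, s, 21, 6, 28, 12), (31, m, s, 21, 23, 25, 33), (31, m, s, 21, 23, 28, 12), (31, v, s, 21, 39, 25, 33), (31, v, s, 21, 39, 28, 12), (8, r, s, 21, 12, 25, 33), (8, r, s, 21, 12, 28, 12)}
Apply σ_{F >= 28}; surviving tuples: {(16, k, s, 21, 5, 28, 12), (16, t, s, 21, 23, 28, 12), (27, c, s, 21, 6, 28, 12), (31, m, s, 21, 23, 28, 12), (31, v, s, 21, 39, 28, 12), (8, r, s, 21, 12, 28, 12)}
Projecting to C, F (1 duplicate(s) eliminated): {(12, 28), (23, 28), (39, 28), (5, 28), (6, 28)}

{(12, 28), (23, 28), (39, 28), (5, 28), (6, 28)}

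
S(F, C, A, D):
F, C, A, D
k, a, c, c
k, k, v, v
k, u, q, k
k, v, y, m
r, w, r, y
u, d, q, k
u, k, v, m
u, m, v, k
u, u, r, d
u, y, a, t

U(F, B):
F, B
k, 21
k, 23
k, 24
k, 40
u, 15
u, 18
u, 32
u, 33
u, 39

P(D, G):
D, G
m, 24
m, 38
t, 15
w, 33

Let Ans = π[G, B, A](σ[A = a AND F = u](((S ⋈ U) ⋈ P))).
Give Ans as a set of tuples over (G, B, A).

Natural join on F: {(k, a, c, c, 21), (k, a, c, c, 23), (k, a, c, c, 24), (k, a, c, c, 40), (k, k, v, v, 21), (k, k, v, v, 23), (k, k, v, v, 24), (k, k, v, v, 40), (k, u, q, k, 21), (k, u, q, k, 23), (k, u, q, k, 24), (k, u, q, k, 40), (k, v, y, m, 21), (k, v, y, m, 23), (k, v, y, m, 24), (k, v, y, m, 40), (u, d, q, k, 15), (u, d, q, k, 18), (u, d, q, k, 32), (u, d, q, k, 33), (u, d, q, k, 39), (u, k, v, m, 15), (u, k, v, m, 18), (u, k, v, m, 32), (u, k, v, m, 33), (u, k, v, m, 39), (u, m, v, k, 15), (u, m, v, k, 18), (u, m, v, k, 32), (u, m, v, k, 33), (u, m, v, k, 39), (u, u, r, d, 15), (u, u, r, d, 18), (u, u, r, d, 32), (u, u, r, d, 33), (u, u, r, d, 39), (u, y, a, t, 15), (u, y, a, t, 18), (u, y, a, t, 32), (u, y, a, t, 33), (u, y, a, t, 39)}
Natural join on D: {(k, v, y, m, 21, 24), (k, v, y, m, 21, 38), (k, v, y, m, 23, 24), (k, v, y, m, 23, 38), (k, v, y, m, 24, 24), (k, v, y, m, 24, 38), (k, v, y, m, 40, 24), (k, v, y, m, 40, 38), (u, k, v, m, 15, 24), (u, k, v, m, 15, 38), (u, k, v, m, 18, 24), (u, k, v, m, 18, 38), (u, k, v, m, 32, 24), (u, k, v, m, 32, 38), (u, k, v, m, 33, 24), (u, k, v, m, 33, 38), (u, k, v, m, 39, 24), (u, k, v, m, 39, 38), (u, y, a, t, 15, 15), (u, y, a, t, 18, 15), (u, y, a, t, 32, 15), (u, y, a, t, 33, 15), (u, y, a, t, 39, 15)}
Selection A = a AND F = u: {(u, y, a, t, 15, 15), (u, y, a, t, 18, 15), (u, y, a, t, 32, 15), (u, y, a, t, 33, 15), (u, y, a, t, 39, 15)}
π_{G, B, A} gives {(15, 15, a), (15, 18, a), (15, 32, a), (15, 33, a), (15, 39, a)}.

{(15, 15, a), (15, 18, a), (15, 32, a), (15, 33, a), (15, 39, a)}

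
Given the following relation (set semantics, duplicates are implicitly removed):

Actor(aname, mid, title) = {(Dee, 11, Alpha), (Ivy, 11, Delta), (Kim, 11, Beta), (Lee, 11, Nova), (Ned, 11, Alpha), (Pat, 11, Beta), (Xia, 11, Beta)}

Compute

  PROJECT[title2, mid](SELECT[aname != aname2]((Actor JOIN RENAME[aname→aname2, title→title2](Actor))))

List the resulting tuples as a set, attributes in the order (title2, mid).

{(Alpha, 11), (Beta, 11), (Delta, 11), (Nova, 11)}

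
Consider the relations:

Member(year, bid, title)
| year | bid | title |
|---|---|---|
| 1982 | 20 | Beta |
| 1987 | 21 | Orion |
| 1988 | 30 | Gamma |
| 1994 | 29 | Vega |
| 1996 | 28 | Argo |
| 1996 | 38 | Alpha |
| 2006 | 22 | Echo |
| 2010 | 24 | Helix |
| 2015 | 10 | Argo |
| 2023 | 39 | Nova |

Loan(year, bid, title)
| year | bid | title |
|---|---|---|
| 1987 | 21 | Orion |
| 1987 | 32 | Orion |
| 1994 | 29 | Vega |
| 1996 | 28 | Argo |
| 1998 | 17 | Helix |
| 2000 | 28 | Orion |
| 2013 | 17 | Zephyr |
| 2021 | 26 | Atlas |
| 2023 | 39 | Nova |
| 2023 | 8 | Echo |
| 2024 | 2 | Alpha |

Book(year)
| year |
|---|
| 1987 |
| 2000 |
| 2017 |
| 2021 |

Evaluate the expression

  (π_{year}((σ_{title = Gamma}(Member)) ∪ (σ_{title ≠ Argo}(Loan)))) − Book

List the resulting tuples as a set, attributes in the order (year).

{1988, 1994, 1998, 2013, 2023, 2024}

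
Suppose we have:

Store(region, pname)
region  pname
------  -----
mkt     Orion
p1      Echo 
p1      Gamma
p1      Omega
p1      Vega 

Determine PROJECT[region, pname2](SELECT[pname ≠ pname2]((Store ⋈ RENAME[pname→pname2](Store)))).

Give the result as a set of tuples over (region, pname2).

{(p1, Echo), (p1, Gamma), (p1, Omega), (p1, Vega)}

ρ[pname→pname2]: schema becomes (region, pname2); tuples unchanged.
Store ⋈ RENAME[pname→pname2](Store) (natural join on region): {(mkt, Orion, Orion), (p1, Echo, Echo), (p1, Echo, Gamma), (p1, Echo, Omega), (p1, Echo, Vega), (p1, Gamma, Echo), (p1, Gamma, Gamma), (p1, Gamma, Omega), (p1, Gamma, Vega), (p1, Omega, Echo), (p1, Omega, Gamma), (p1, Omega, Omega), (p1, Omega, Vega), (p1, Vega, Echo), (p1, Vega, Gamma), (p1, Vega, Omega), (p1, Vega, Vega)}
Selection pname ≠ pname2: {(p1, Echo, Gamma), (p1, Echo, Omega), (p1, Echo, Vega), (p1, Gamma, Echo), (p1, Gamma, Omega), (p1, Gamma, Vega), (p1, Omega, Echo), (p1, Omega, Gamma), (p1, Omega, Vega), (p1, Vega, Echo), (p1, Vega, Gamma), (p1, Vega, Omega)}
π[region, pname2]: project onto (region, pname2) (8 duplicate(s) eliminated) → {(p1, Echo), (p1, Gamma), (p1, Omega), (p1, Vega)}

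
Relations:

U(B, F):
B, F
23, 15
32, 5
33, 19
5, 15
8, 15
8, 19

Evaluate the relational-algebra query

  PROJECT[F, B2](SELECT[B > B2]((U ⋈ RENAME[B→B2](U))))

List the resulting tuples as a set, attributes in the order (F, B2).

ρ[B→B2]: schema becomes (B2, F); tuples unchanged.
Natural join on F: {(23, 15, 23), (23, 15, 5), (23, 15, 8), (32, 5, 32), (33, 19, 33), (33, 19, 8), (5, 15, 23), (5, 15, 5), (5, 15, 8), (8, 15, 23), (8, 15, 5), (8, 15, 8), (8, 19, 33), (8, 19, 8)}
Apply σ_{B > B2}; surviving tuples: {(23, 15, 5), (23, 15, 8), (33, 19, 8), (8, 15, 5)}
Projecting to F, B2 (1 duplicate(s) eliminated): {(15, 5), (15, 8), (19, 8)}

{(15, 5), (15, 8), (19, 8)}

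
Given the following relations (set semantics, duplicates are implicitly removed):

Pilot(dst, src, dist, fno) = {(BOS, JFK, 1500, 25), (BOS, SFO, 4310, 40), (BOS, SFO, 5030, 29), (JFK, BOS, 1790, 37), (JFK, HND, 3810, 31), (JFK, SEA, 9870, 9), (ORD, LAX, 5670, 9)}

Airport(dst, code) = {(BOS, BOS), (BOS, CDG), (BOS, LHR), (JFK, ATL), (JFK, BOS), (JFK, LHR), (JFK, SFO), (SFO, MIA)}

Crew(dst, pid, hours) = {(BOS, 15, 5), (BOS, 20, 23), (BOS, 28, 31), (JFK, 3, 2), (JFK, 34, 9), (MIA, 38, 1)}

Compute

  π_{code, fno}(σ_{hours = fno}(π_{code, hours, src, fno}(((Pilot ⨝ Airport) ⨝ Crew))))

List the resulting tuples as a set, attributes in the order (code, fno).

{(ATL, 9), (BOS, 9), (LHR, 9), (SFO, 9)}

Natural join on dst: {(BOS, JFK, 1500, 25, BOS), (BOS, JFK, 1500, 25, CDG), (BOS, JFK, 1500, 25, LHR), (BOS, SFO, 4310, 40, BOS), (BOS, SFO, 4310, 40, CDG), (BOS, SFO, 4310, 40, LHR), (BOS, SFO, 5030, 29, BOS), (BOS, SFO, 5030, 29, CDG), (BOS, SFO, 5030, 29, LHR), (JFK, BOS, 1790, 37, ATL), (JFK, BOS, 1790, 37, BOS), (JFK, BOS, 1790, 37, LHR), (JFK, BOS, 1790, 37, SFO), (JFK, HND, 3810, 31, ATL), (JFK, HND, 3810, 31, BOS), (JFK, HND, 3810, 31, LHR), (JFK, HND, 3810, 31, SFO), (JFK, SEA, 9870, 9, ATL), (JFK, SEA, 9870, 9, BOS), (JFK, SEA, 9870, 9, LHR), (JFK, SEA, 9870, 9, SFO)}
Natural join on dst: {(BOS, JFK, 1500, 25, BOS, 15, 5), (BOS, JFK, 1500, 25, BOS, 20, 23), (BOS, JFK, 1500, 25, BOS, 28, 31), (BOS, JFK, 1500, 25, CDG, 15, 5), (BOS, JFK, 1500, 25, CDG, 20, 23), (BOS, JFK, 1500, 25, CDG, 28, 31), (BOS, JFK, 1500, 25, LHR, 15, 5), (BOS, JFK, 1500, 25, LHR, 20, 23), (BOS, JFK, 1500, 25, LHR, 28, 31), (BOS, SFO, 4310, 40, BOS, 15, 5), (BOS, SFO, 4310, 40, BOS, 20, 23), (BOS, SFO, 4310, 40, BOS, 28, 31), (BOS, SFO, 4310, 40, CDG, 15, 5), (BOS, SFO, 4310, 40, CDG, 20, 23), (BOS, SFO, 4310, 40, CDG, 28, 31), (BOS, SFO, 4310, 40, LHR, 15, 5), (BOS, SFO, 4310, 40, LHR, 20, 23), (BOS, SFO, 4310, 40, LHR, 28, 31), (BOS, SFO, 5030, 29, BOS, 15, 5), (BOS, SFO, 5030, 29, BOS, 20, 23), (BOS, SFO, 5030, 29, BOS, 28, 31), (BOS, SFO, 5030, 29, CDG, 15, 5), (BOS, SFO, 5030, 29, CDG, 20, 23), (BOS, SFO, 5030, 29, CDG, 28, 31), (BOS, SFO, 5030, 29, LHR, 15, 5), (BOS, SFO, 5030, 29, LHR, 20, 23), (BOS, SFO, 5030, 29, LHR, 28, 31), (JFK, BOS, 1790, 37, ATL, 3, 2), (JFK, BOS, 1790, 37, ATL, 34, 9), (JFK, BOS, 1790, 37, BOS, 3, 2), (JFK, BOS, 1790, 37, BOS, 34, 9), (JFK, BOS, 1790, 37, LHR, 3, 2), (JFK, BOS, 1790, 37, LHR, 34, 9), (JFK, BOS, 1790, 37, SFO, 3, 2), (JFK, BOS, 1790, 37, SFO, 34, 9), (JFK, HND, 3810, 31, ATL, 3, 2), (JFK, HND, 3810, 31, ATL, 34, 9), (JFK, HND, 3810, 31, BOS, 3, 2), (JFK, HND, 3810, 31, BOS, 34, 9), (JFK, HND, 3810, 31, LHR, 3, 2), (JFK, HND, 3810, 31, LHR, 34, 9), (JFK, HND, 3810, 31, SFO, 3, 2), (JFK, HND, 3810, 31, SFO, 34, 9), (JFK, SEA, 9870, 9, ATL, 3, 2), (JFK, SEA, 9870, 9, ATL, 34, 9), (JFK, SEA, 9870, 9, BOS, 3, 2), (JFK, SEA, 9870, 9, BOS, 34, 9), (JFK, SEA, 9870, 9, LHR, 3, 2), (JFK, SEA, 9870, 9, LHR, 34, 9), (JFK, SEA, 9870, 9, SFO, 3, 2), (JFK, SEA, 9870, 9, SFO, 34, 9)}
Keep only column(s) code, hours, src, fno: {(ATL, 2, BOS, 37), (ATL, 2, HND, 31), (ATL, 2, SEA, 9), (ATL, 9, BOS, 37), (ATL, 9, HND, 31), (ATL, 9, SEA, 9), (BOS, 2, BOS, 37), (BOS, 2, HND, 31), (BOS, 2, SEA, 9), (BOS, 23, JFK, 25), (BOS, 23, SFO, 29), (BOS, 23, SFO, 40), (BOS, 31, JFK, 25), (BOS, 31, SFO, 29), (BOS, 31, SFO, 40), (BOS, 5, JFK, 25), (BOS, 5, SFO, 29), (BOS, 5, SFO, 40), (BOS, 9, BOS, 37), (BOS, 9, HND, 31), (BOS, 9, SEA, 9), (CDG, 23, JFK, 25), (CDG, 23, SFO, 29), (CDG, 23, SFO, 40), (CDG, 31, JFK, 25), (CDG, 31, SFO, 29), (CDG, 31, SFO, 40), (CDG, 5, JFK, 25), (CDG, 5, SFO, 29), (CDG, 5, SFO, 40), (LHR, 2, BOS, 37), (LHR, 2, HND, 31), (LHR, 2, SEA, 9), (LHR, 23, JFK, 25), (LHR, 23, SFO, 29), (LHR, 23, SFO, 40), (LHR, 31, JFK, 25), (LHR, 31, SFO, 29), (LHR, 31, SFO, 40), (LHR, 5, JFK, 25), (LHR, 5, SFO, 29), (LHR, 5, SFO, 40), (LHR, 9, BOS, 37), (LHR, 9, HND, 31), (LHR, 9, SEA, 9), (SFO, 2, BOS, 37), (SFO, 2, HND, 31), (SFO, 2, SEA, 9), (SFO, 9, BOS, 37), (SFO, 9, HND, 31), (SFO, 9, SEA, 9)}
Apply σ_{hours = fno}; surviving tuples: {(ATL, 9, SEA, 9), (BOS, 9, SEA, 9), (LHR, 9, SEA, 9), (SFO, 9, SEA, 9)}
Keep only column(s) code, fno: {(ATL, 9), (BOS, 9), (LHR, 9), (SFO, 9)}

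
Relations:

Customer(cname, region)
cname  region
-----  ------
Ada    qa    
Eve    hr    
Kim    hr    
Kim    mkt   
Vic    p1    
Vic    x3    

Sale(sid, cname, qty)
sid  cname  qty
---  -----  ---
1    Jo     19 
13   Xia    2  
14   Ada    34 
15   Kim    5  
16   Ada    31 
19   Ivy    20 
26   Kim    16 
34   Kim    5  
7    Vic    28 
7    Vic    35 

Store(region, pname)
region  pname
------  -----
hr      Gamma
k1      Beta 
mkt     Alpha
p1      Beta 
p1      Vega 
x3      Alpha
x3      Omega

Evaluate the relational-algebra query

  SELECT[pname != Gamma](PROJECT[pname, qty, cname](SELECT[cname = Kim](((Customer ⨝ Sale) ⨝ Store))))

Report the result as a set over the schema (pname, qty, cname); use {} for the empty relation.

Natural join on cname: {(Ada, qa, 14, 34), (Ada, qa, 16, 31), (Kim, hr, 15, 5), (Kim, hr, 26, 16), (Kim, hr, 34, 5), (Kim, mkt, 15, 5), (Kim, mkt, 26, 16), (Kim, mkt, 34, 5), (Vic, p1, 7, 28), (Vic, p1, 7, 35), (Vic, x3, 7, 28), (Vic, x3, 7, 35)}
Natural join on region: {(Kim, hr, 15, 5, Gamma), (Kim, hr, 26, 16, Gamma), (Kim, hr, 34, 5, Gamma), (Kim, mkt, 15, 5, Alpha), (Kim, mkt, 26, 16, Alpha), (Kim, mkt, 34, 5, Alpha), (Vic, p1, 7, 28, Beta), (Vic, p1, 7, 28, Vega), (Vic, p1, 7, 35, Beta), (Vic, p1, 7, 35, Vega), (Vic, x3, 7, 28, Alpha), (Vic, x3, 7, 28, Omega), (Vic, x3, 7, 35, Alpha), (Vic, x3, 7, 35, Omega)}
σ[cname = Kim]: keep tuples satisfying cname = Kim → {(Kim, hr, 15, 5, Gamma), (Kim, hr, 26, 16, Gamma), (Kim, hr, 34, 5, Gamma), (Kim, mkt, 15, 5, Alpha), (Kim, mkt, 26, 16, Alpha), (Kim, mkt, 34, 5, Alpha)}
π[pname, qty, cname]: project onto (pname, qty, cname) (2 duplicate(s) eliminated) → {(Alpha, 16, Kim), (Alpha, 5, Kim), (Gamma, 16, Kim), (Gamma, 5, Kim)}
σ[pname != Gamma]: keep tuples satisfying pname != Gamma → {(Alpha, 16, Kim), (Alpha, 5, Kim)}

{(Alpha, 16, Kim), (Alpha, 5, Kim)}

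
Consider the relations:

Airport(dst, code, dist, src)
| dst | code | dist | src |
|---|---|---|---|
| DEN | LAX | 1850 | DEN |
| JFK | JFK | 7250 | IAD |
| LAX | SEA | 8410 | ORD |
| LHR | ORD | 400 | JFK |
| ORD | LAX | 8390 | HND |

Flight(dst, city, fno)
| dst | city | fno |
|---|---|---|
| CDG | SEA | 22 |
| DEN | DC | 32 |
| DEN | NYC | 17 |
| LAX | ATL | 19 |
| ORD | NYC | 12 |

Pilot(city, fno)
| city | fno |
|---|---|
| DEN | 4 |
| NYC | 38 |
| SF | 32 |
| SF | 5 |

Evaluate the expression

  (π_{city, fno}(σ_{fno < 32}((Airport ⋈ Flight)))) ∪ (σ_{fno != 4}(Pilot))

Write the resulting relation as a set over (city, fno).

Airport ⋈ Flight (natural join on dst): {(DEN, LAX, 1850, DEN, DC, 32), (DEN, LAX, 1850, DEN, NYC, 17), (LAX, SEA, 8410, ORD, ATL, 19), (ORD, LAX, 8390, HND, NYC, 12)}
Apply σ_{fno < 32}; surviving tuples: {(DEN, LAX, 1850, DEN, NYC, 17), (LAX, SEA, 8410, ORD, ATL, 19), (ORD, LAX, 8390, HND, NYC, 12)}
Projecting to city, fno: {(ATL, 19), (NYC, 12), (NYC, 17)}
Apply σ_{fno != 4}; surviving tuples: {(NYC, 38), (SF, 32), (SF, 5)}
Taking the union: {(ATL, 19), (NYC, 12), (NYC, 17), (NYC, 38), (SF, 32), (SF, 5)}

{(ATL, 19), (NYC, 12), (NYC, 17), (NYC, 38), (SF, 32), (SF, 5)}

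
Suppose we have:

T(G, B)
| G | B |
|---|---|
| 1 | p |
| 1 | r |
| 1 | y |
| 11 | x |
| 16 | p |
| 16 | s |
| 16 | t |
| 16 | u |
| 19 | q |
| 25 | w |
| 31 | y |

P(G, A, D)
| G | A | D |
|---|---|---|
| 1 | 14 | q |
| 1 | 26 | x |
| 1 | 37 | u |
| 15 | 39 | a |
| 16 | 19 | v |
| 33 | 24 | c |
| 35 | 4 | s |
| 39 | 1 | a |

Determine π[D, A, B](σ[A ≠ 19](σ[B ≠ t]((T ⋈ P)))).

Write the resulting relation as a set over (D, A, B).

T ⋈ P (natural join on G): {(1, p, 14, q), (1, p, 26, x), (1, p, 37, u), (1, r, 14, q), (1, r, 26, x), (1, r, 37, u), (1, y, 14, q), (1, y, 26, x), (1, y, 37, u), (16, p, 19, v), (16, s, 19, v), (16, t, 19, v), (16, u, 19, v)}
Selection B ≠ t: {(1, p, 14, q), (1, p, 26, x), (1, p, 37, u), (1, r, 14, q), (1, r, 26, x), (1, r, 37, u), (1, y, 14, q), (1, y, 26, x), (1, y, 37, u), (16, p, 19, v), (16, s, 19, v), (16, u, 19, v)}
Selection A ≠ 19: {(1, p, 14, q), (1, p, 26, x), (1, p, 37, u), (1, r, 14, q), (1, r, 26, x), (1, r, 37, u), (1, y, 14, q), (1, y, 26, x), (1, y, 37, u)}
Keep only column(s) D, A, B: {(q, 14, p), (q, 14, r), (q, 14, y), (u, 37, p), (u, 37, r), (u, 37, y), (x, 26, p), (x, 26, r), (x, 26, y)}

{(q, 14, p), (q, 14, r), (q, 14, y), (u, 37, p), (u, 37, r), (u, 37, y), (x, 26, p), (x, 26, r), (x, 26, y)}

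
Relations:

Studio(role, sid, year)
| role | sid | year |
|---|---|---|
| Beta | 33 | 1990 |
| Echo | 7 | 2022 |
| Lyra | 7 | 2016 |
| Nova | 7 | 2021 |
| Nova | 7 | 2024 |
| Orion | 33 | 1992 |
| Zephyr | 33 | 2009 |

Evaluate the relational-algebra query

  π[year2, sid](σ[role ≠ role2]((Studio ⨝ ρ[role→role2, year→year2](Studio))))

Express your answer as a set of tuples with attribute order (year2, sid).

ρ[role→role2, year→year2]: schema becomes (role2, sid, year2); tuples unchanged.
Studio ⋈ ρ[role→role2, year→year2](Studio) (natural join on sid): {(Beta, 33, 1990, Beta, 1990), (Beta, 33, 1990, Orion, 1992), (Beta, 33, 1990, Zephyr, 2009), (Echo, 7, 2022, Echo, 2022), (Echo, 7, 2022, Lyra, 2016), (Echo, 7, 2022, Nova, 2021), (Echo, 7, 2022, Nova, 2024), (Lyra, 7, 2016, Echo, 2022), (Lyra, 7, 2016, Lyra, 2016), (Lyra, 7, 2016, Nova, 2021), (Lyra, 7, 2016, Nova, 2024), (Nova, 7, 2021, Echo, 2022), (Nova, 7, 2021, Lyra, 2016), (Nova, 7, 2021, Nova, 2021), (Nova, 7, 2021, Nova, 2024), (Nova, 7, 2024, Echo, 2022), (Nova, 7, 2024, Lyra, 2016), (Nova, 7, 2024, Nova, 2021), (Nova, 7, 2024, Nova, 2024), (Orion, 33, 1992, Beta, 1990), (Orion, 33, 1992, Orion, 1992), (Orion, 33, 1992, Zephyr, 2009), (Zephyr, 33, 2009, Beta, 1990), (Zephyr, 33, 2009, Orion, 1992), (Zephyr, 33, 2009, Zephyr, 2009)}
Selection role ≠ role2: {(Beta, 33, 1990, Orion, 1992), (Beta, 33, 1990, Zephyr, 2009), (Echo, 7, 2022, Lyra, 2016), (Echo, 7, 2022, Nova, 2021), (Echo, 7, 2022, Nova, 2024), (Lyra, 7, 2016, Echo, 2022), (Lyra, 7, 2016, Nova, 2021), (Lyra, 7, 2016, Nova, 2024), (Nova, 7, 2021, Echo, 2022), (Nova, 7, 2021, Lyra, 2016), (Nova, 7, 2024, Echo, 2022), (Nova, 7, 2024, Lyra, 2016), (Orion, 33, 1992, Beta, 1990), (Orion, 33, 1992, Zephyr, 2009), (Zephyr, 33, 2009, Beta, 1990), (Zephyr, 33, 2009, Orion, 1992)}
Keep only column(s) year2, sid (9 duplicate(s) eliminated): {(1990, 33), (1992, 33), (2009, 33), (2016, 7), (2021, 7), (2022, 7), (2024, 7)}

{(1990, 33), (1992, 33), (2009, 33), (2016, 7), (2021, 7), (2022, 7), (2024, 7)}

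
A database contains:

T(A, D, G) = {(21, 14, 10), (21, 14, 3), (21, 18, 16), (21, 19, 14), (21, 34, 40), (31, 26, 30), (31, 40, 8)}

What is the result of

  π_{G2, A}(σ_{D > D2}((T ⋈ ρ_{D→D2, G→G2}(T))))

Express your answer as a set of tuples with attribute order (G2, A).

{(10, 21), (14, 21), (16, 21), (3, 21), (30, 31)}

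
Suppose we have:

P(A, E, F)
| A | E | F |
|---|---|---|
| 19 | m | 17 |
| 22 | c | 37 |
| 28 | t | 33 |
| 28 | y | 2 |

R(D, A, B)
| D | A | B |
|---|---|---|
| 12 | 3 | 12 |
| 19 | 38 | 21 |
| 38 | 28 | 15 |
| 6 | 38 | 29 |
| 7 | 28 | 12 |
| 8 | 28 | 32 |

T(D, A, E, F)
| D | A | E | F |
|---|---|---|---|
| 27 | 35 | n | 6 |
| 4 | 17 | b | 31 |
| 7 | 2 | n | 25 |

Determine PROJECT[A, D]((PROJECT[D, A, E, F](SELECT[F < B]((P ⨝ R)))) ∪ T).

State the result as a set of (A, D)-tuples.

Natural join on A: {(28, t, 33, 38, 15), (28, t, 33, 7, 12), (28, t, 33, 8, 32), (28, y, 2, 38, 15), (28, y, 2, 7, 12), (28, y, 2, 8, 32)}
Apply σ_{F < B}; surviving tuples: {(28, y, 2, 38, 15), (28, y, 2, 7, 12), (28, y, 2, 8, 32)}
π_{D, A, E, F} gives {(38, 28, y, 2), (7, 28, y, 2), (8, 28, y, 2)}.
Union: {(38, 28, y, 2), (7, 28, y, 2), (8, 28, y, 2)} with {(27, 35, n, 6), (4, 17, b, 31), (7, 2, n, 25)} → {(27, 35, n, 6), (38, 28, y, 2), (4, 17, b, 31), (7, 2, n, 25), (7, 28, y, 2), (8, 28, y, 2)}
π_{A, D} gives {(17, 4), (2, 7), (28, 38), (28, 7), (28, 8), (35, 27)}.

{(17, 4), (2, 7), (28, 38), (28, 7), (28, 8), (35, 27)}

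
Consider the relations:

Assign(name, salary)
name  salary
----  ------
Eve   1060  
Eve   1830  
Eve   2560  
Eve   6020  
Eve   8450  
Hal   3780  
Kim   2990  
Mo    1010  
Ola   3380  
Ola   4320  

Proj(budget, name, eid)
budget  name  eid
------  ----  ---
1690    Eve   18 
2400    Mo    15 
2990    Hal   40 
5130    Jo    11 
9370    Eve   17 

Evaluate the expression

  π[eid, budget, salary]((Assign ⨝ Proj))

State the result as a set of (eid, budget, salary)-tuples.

{(15, 2400, 1010), (17, 9370, 1060), (17, 9370, 1830), (17, 9370, 2560), (17, 9370, 6020), (17, 9370, 8450), (18, 1690, 1060), (18, 1690, 1830), (18, 1690, 2560), (18, 1690, 6020), (18, 1690, 8450), (40, 2990, 3780)}

Natural join on name: {(Eve, 1060, 1690, 18), (Eve, 1060, 9370, 17), (Eve, 1830, 1690, 18), (Eve, 1830, 9370, 17), (Eve, 2560, 1690, 18), (Eve, 2560, 9370, 17), (Eve, 6020, 1690, 18), (Eve, 6020, 9370, 17), (Eve, 8450, 1690, 18), (Eve, 8450, 9370, 17), (Hal, 3780, 2990, 40), (Mo, 1010, 2400, 15)}
π_{eid, budget, salary} gives {(15, 2400, 1010), (17, 9370, 1060), (17, 9370, 1830), (17, 9370, 2560), (17, 9370, 6020), (17, 9370, 8450), (18, 1690, 1060), (18, 1690, 1830), (18, 1690, 2560), (18, 1690, 6020), (18, 1690, 8450), (40, 2990, 3780)}.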